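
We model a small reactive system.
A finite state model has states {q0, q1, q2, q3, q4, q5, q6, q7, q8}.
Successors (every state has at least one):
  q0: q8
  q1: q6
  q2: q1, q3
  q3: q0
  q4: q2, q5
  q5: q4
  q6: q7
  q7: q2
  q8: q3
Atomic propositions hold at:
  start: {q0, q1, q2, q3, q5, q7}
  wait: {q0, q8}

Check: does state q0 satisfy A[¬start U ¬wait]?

Sat(¬start) = {q4, q6, q8}
Sat(¬wait) = {q1, q2, q3, q4, q5, q6, q7}
A[¬start U ¬wait]: least fixpoint, start Z0 = Sat(¬wait) = {q1, q2, q3, q4, q5, q6, q7}, add states in Sat(¬start) with every successor in Z. Z1 = {q1, q2, q3, q4, q5, q6, q7, q8}; fixed.
Sat(A[¬start U ¬wait]) = {q1, q2, q3, q4, q5, q6, q7, q8}
q0 ∉ Sat(A[¬start U ¬wait]) = {q1, q2, q3, q4, q5, q6, q7, q8}, so the formula does not hold at q0.

No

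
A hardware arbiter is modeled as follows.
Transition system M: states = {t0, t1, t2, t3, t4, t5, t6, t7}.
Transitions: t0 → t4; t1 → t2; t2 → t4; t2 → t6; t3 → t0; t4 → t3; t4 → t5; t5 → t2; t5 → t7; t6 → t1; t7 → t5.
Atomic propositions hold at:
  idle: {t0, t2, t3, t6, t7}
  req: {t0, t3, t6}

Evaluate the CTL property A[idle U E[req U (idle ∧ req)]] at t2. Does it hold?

Sat(idle ∧ req) = {t0, t3, t6}
E[req U (idle ∧ req)]: least fixpoint, start Z0 = Sat((idle ∧ req)) = {t0, t3, t6}, add states in Sat(req) with some successor in Z. Already a fixed point.
Sat(E[req U (idle ∧ req)]) = {t0, t3, t6}
A[idle U E[req U (idle ∧ req)]]: least fixpoint, start Z0 = Sat(E[req U (idle ∧ req)]) = {t0, t3, t6}, add states in Sat(idle) with every successor in Z. Already a fixed point.
Sat(A[idle U E[req U (idle ∧ req)]]) = {t0, t3, t6}
t2 ∉ Sat(A[idle U E[req U (idle ∧ req)]]) = {t0, t3, t6}, so the formula does not hold at t2.

No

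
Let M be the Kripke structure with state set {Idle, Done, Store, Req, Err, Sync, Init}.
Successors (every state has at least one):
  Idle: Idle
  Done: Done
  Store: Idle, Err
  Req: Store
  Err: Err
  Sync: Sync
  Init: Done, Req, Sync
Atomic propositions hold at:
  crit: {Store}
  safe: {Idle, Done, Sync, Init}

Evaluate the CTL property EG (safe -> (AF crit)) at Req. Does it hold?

Yes

AF crit: least fixpoint, start Z0 = {Store}, add states with every successor in Z. Z1 = {Store, Req}; fixed.
Sat(AF crit) = {Store, Req}
Sat(safe -> (AF crit)) = {Store, Req, Err}
EG (safe -> (AF crit)): greatest fixpoint, start Z0 = {Store, Req, Err}, keep only states in Sat with some successor in Z. Already a fixed point.
Sat(EG (safe -> (AF crit))) = {Store, Req, Err}
Req ∈ Sat(EG (safe -> (AF crit))) = {Store, Req, Err}, so the formula holds at Req.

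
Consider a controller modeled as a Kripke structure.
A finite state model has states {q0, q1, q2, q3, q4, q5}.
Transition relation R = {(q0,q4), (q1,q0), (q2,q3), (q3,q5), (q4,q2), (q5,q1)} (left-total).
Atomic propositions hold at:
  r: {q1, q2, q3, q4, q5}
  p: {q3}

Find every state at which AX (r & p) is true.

{q2}

Sat(r & p) = {q3}
Sat(AX (r & p)) = {s : every successor in {q3}} = {q2}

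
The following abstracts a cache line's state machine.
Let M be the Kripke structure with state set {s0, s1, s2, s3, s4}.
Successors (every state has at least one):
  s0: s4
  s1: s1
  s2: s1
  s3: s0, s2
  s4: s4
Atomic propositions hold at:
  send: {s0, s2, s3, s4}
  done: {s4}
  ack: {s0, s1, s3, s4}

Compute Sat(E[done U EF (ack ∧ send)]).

{s0, s3, s4}

Sat(ack ∧ send) = {s0, s3, s4}
EF (ack ∧ send): least fixpoint, start Z0 = {s0, s3, s4}, add states with some successor in Z. Already a fixed point.
Sat(EF (ack ∧ send)) = {s0, s3, s4}
E[done U EF (ack ∧ send)]: least fixpoint, start Z0 = Sat(EF (ack ∧ send)) = {s0, s3, s4}, add states in Sat(done) with some successor in Z. Already a fixed point.
Sat(E[done U EF (ack ∧ send)]) = {s0, s3, s4}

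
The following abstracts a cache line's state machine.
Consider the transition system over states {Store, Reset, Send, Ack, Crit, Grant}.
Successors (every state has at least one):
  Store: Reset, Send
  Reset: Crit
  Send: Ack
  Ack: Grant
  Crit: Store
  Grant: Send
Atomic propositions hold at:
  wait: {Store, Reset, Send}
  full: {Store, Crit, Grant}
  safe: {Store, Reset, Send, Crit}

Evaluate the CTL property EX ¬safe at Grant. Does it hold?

Sat(¬safe) = {Ack, Grant}
Sat(EX ¬safe) = {s : some successor in {Ack, Grant}} = {Send, Ack}
Grant ∉ Sat(EX ¬safe) = {Send, Ack}, so the formula does not hold at Grant.

No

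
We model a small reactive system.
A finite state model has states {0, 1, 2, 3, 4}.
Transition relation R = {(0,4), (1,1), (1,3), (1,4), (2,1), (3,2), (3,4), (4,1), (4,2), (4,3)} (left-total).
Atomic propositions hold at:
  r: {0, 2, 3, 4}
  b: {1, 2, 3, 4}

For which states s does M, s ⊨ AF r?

{0, 2, 3, 4}

AF r: least fixpoint, start Z0 = {0, 2, 3, 4}, add states with every successor in Z. Already a fixed point.
Sat(AF r) = {0, 2, 3, 4}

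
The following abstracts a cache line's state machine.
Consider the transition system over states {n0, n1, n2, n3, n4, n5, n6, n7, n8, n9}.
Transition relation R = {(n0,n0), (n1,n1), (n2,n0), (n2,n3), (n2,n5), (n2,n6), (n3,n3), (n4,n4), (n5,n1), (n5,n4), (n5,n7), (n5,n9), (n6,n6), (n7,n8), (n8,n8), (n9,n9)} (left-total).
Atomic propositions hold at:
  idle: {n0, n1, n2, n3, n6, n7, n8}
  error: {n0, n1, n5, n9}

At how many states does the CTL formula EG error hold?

4

EG error: greatest fixpoint, start Z0 = {n0, n1, n5, n9}, keep only states in Sat with some successor in Z. Already a fixed point.
Sat(EG error) = {n0, n1, n5, n9}
|Sat(EG error)| = |{n0, n1, n5, n9}| = 4.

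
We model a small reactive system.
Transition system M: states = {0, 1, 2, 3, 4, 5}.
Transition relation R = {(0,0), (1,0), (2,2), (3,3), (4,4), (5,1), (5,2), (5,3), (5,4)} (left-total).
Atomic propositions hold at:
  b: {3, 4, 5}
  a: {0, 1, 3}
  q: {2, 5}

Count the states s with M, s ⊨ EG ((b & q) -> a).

Sat(b & q) = {5}
Sat((b & q) -> a) = {0, 1, 2, 3, 4}
EG ((b & q) -> a): greatest fixpoint, start Z0 = {0, 1, 2, 3, 4}, keep only states in Sat with some successor in Z. Already a fixed point.
Sat(EG ((b & q) -> a)) = {0, 1, 2, 3, 4}
|Sat(EG ((b & q) -> a))| = |{0, 1, 2, 3, 4}| = 5.

5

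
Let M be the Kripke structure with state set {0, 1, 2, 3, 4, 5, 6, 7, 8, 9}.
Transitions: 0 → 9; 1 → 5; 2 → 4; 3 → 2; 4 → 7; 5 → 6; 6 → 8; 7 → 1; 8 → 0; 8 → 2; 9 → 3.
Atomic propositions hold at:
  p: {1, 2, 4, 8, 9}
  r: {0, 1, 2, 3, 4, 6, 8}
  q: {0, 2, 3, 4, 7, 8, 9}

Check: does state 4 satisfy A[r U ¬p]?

Yes

Sat(¬p) = {0, 3, 5, 6, 7}
A[r U ¬p]: least fixpoint, start Z0 = Sat(¬p) = {0, 3, 5, 6, 7}, add states in Sat(r) with every successor in Z. Z1 = {0, 1, 3, 4, 5, 6, 7}; Z2 = {0, 1, 2, 3, 4, 5, 6, 7}; Z3 = {0, 1, 2, 3, 4, 5, 6, 7, 8}; fixed.
Sat(A[r U ¬p]) = {0, 1, 2, 3, 4, 5, 6, 7, 8}
4 ∈ Sat(A[r U ¬p]) = {0, 1, 2, 3, 4, 5, 6, 7, 8}, so the formula holds at 4.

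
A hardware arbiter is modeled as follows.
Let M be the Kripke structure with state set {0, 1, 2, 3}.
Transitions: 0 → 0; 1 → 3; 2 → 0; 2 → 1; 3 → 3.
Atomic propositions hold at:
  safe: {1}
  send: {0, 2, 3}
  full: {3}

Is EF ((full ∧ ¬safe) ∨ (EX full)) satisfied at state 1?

Sat(¬safe) = {0, 2, 3}
Sat(full ∧ ¬safe) = {3}
Sat(EX full) = {s : some successor in {3}} = {1, 3}
Sat((full ∧ ¬safe) ∨ (EX full)) = {1, 3}
EF ((full ∧ ¬safe) ∨ (EX full)): least fixpoint, start Z0 = {1, 3}, add states with some successor in Z. Z1 = {1, 2, 3}; fixed.
Sat(EF ((full ∧ ¬safe) ∨ (EX full))) = {1, 2, 3}
1 ∈ Sat(EF ((full ∧ ¬safe) ∨ (EX full))) = {1, 2, 3}, so the formula holds at 1.

Yes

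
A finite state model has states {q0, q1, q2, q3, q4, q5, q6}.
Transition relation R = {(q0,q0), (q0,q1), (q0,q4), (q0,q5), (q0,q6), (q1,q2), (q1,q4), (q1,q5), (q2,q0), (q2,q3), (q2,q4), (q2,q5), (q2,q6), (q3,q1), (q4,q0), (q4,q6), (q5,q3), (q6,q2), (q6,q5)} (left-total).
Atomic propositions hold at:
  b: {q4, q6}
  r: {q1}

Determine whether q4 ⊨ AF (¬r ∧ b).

Yes

Sat(¬r) = {q0, q2, q3, q4, q5, q6}
Sat(¬r ∧ b) = {q4, q6}
AF (¬r ∧ b): least fixpoint, start Z0 = {q4, q6}, add states with every successor in Z. Already a fixed point.
Sat(AF (¬r ∧ b)) = {q4, q6}
q4 ∈ Sat(AF (¬r ∧ b)) = {q4, q6}, so the formula holds at q4.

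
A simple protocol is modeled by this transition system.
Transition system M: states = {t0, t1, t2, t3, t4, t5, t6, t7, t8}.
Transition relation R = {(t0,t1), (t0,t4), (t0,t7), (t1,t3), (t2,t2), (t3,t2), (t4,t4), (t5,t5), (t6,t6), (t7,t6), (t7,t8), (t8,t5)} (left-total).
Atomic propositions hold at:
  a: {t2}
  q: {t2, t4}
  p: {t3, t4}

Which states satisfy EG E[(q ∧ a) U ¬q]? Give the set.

Sat(q ∧ a) = {t2}
Sat(¬q) = {t0, t1, t3, t5, t6, t7, t8}
E[(q ∧ a) U ¬q]: least fixpoint, start Z0 = Sat(¬q) = {t0, t1, t3, t5, t6, t7, t8}, add states in Sat(q ∧ a) with some successor in Z. Already a fixed point.
Sat(E[(q ∧ a) U ¬q]) = {t0, t1, t3, t5, t6, t7, t8}
EG E[(q ∧ a) U ¬q]: greatest fixpoint, start Z0 = {t0, t1, t3, t5, t6, t7, t8}, keep only states in Sat with some successor in Z. Z1 = {t0, t1, t5, t6, t7, t8}; Z2 = {t0, t5, t6, t7, t8}; fixed.
Sat(EG E[(q ∧ a) U ¬q]) = {t0, t5, t6, t7, t8}

{t0, t5, t6, t7, t8}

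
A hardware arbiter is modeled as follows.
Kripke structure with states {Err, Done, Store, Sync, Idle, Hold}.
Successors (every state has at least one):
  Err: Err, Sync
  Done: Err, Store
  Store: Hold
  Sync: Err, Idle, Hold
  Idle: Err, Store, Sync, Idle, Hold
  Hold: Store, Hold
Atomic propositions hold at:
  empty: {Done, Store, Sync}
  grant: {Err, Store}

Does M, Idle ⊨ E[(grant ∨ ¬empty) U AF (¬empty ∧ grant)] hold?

Yes

Sat(¬empty) = {Err, Idle, Hold}
Sat(grant ∨ ¬empty) = {Err, Store, Idle, Hold}
Sat(¬empty ∧ grant) = {Err}
AF (¬empty ∧ grant): least fixpoint, start Z0 = {Err}, add states with every successor in Z. Already a fixed point.
Sat(AF (¬empty ∧ grant)) = {Err}
E[(grant ∨ ¬empty) U AF (¬empty ∧ grant)]: least fixpoint, start Z0 = Sat(AF (¬empty ∧ grant)) = {Err}, add states in Sat(grant ∨ ¬empty) with some successor in Z. Z1 = {Err, Idle}; fixed.
Sat(E[(grant ∨ ¬empty) U AF (¬empty ∧ grant)]) = {Err, Idle}
Idle ∈ Sat(E[(grant ∨ ¬empty) U AF (¬empty ∧ grant)]) = {Err, Idle}, so the formula holds at Idle.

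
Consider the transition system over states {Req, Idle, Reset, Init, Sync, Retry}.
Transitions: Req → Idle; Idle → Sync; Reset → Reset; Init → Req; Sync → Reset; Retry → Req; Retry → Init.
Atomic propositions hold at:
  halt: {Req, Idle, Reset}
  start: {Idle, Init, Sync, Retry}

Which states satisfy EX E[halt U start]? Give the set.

{Req, Idle, Init, Retry}

E[halt U start]: least fixpoint, start Z0 = Sat(start) = {Idle, Init, Sync, Retry}, add states in Sat(halt) with some successor in Z. Z1 = {Req, Idle, Init, Sync, Retry}; fixed.
Sat(E[halt U start]) = {Req, Idle, Init, Sync, Retry}
Sat(EX E[halt U start]) = {s : some successor in {Req, Idle, Init, Sync, Retry}} = {Req, Idle, Init, Retry}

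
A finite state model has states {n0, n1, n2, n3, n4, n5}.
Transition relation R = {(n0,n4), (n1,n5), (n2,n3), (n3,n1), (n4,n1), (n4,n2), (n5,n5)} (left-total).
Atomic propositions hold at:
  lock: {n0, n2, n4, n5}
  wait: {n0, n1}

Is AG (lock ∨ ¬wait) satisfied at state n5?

Sat(¬wait) = {n2, n3, n4, n5}
Sat(lock ∨ ¬wait) = {n0, n2, n3, n4, n5}
AG (lock ∨ ¬wait): greatest fixpoint, start Z0 = {n0, n2, n3, n4, n5}, keep only states in Sat with every successor in Z. Z1 = {n0, n2, n5}; Z2 = {n5}; fixed.
Sat(AG (lock ∨ ¬wait)) = {n5}
n5 ∈ Sat(AG (lock ∨ ¬wait)) = {n5}, so the formula holds at n5.

Yes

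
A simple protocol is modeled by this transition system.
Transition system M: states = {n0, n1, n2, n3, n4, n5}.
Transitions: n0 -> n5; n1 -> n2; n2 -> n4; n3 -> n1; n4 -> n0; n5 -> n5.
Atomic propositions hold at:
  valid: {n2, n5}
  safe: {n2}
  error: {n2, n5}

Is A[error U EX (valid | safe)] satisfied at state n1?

Sat(valid | safe) = {n2, n5}
Sat(EX (valid | safe)) = {s : some successor in {n2, n5}} = {n0, n1, n5}
A[error U EX (valid | safe)]: least fixpoint, start Z0 = Sat(EX (valid | safe)) = {n0, n1, n5}, add states in Sat(error) with every successor in Z. Already a fixed point.
Sat(A[error U EX (valid | safe)]) = {n0, n1, n5}
n1 ∈ Sat(A[error U EX (valid | safe)]) = {n0, n1, n5}, so the formula holds at n1.

Yes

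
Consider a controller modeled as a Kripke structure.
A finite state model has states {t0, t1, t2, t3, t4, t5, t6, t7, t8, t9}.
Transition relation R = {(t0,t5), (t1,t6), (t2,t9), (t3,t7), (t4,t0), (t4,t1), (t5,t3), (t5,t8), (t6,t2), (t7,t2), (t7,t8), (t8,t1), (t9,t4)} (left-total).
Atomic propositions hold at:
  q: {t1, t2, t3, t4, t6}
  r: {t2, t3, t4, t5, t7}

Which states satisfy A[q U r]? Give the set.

{t1, t2, t3, t4, t5, t6, t7}

A[q U r]: least fixpoint, start Z0 = Sat(r) = {t2, t3, t4, t5, t7}, add states in Sat(q) with every successor in Z. Z1 = {t2, t3, t4, t5, t6, t7}; Z2 = {t1, t2, t3, t4, t5, t6, t7}; fixed.
Sat(A[q U r]) = {t1, t2, t3, t4, t5, t6, t7}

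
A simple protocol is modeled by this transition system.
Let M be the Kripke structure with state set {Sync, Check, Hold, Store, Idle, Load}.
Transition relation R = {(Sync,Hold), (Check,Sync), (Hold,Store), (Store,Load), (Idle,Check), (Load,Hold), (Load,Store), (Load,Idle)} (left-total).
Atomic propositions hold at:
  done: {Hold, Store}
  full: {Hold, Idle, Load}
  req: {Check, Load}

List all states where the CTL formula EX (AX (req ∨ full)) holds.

{Check, Hold, Load}

Sat(req ∨ full) = {Check, Hold, Idle, Load}
Sat(AX (req ∨ full)) = {s : every successor in {Check, Hold, Idle, Load}} = {Sync, Store, Idle}
Sat(EX (AX (req ∨ full))) = {s : some successor in {Sync, Store, Idle}} = {Check, Hold, Load}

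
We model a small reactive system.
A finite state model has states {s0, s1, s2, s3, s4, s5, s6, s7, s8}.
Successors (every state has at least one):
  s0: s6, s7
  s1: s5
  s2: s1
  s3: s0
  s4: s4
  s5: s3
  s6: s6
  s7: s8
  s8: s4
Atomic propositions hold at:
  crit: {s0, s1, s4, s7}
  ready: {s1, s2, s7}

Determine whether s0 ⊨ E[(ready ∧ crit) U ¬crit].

Sat(ready ∧ crit) = {s1, s7}
Sat(¬crit) = {s2, s3, s5, s6, s8}
E[(ready ∧ crit) U ¬crit]: least fixpoint, start Z0 = Sat(¬crit) = {s2, s3, s5, s6, s8}, add states in Sat(ready ∧ crit) with some successor in Z. Z1 = {s1, s2, s3, s5, s6, s7, s8}; fixed.
Sat(E[(ready ∧ crit) U ¬crit]) = {s1, s2, s3, s5, s6, s7, s8}
s0 ∉ Sat(E[(ready ∧ crit) U ¬crit]) = {s1, s2, s3, s5, s6, s7, s8}, so the formula does not hold at s0.

No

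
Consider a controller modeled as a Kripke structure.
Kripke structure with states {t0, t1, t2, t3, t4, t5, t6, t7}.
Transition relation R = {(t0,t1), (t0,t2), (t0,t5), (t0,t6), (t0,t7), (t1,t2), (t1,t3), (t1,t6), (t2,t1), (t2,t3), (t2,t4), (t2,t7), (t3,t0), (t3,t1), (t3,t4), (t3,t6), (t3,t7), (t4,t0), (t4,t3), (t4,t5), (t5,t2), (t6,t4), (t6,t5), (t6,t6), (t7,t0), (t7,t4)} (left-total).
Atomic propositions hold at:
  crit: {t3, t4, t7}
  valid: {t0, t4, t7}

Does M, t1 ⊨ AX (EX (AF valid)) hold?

Yes

AF valid: least fixpoint, start Z0 = {t0, t4, t7}, add states with every successor in Z. Already a fixed point.
Sat(AF valid) = {t0, t4, t7}
Sat(EX (AF valid)) = {s : some successor in {t0, t4, t7}} = {t0, t2, t3, t4, t6, t7}
Sat(AX (EX (AF valid))) = {s : every successor in {t0, t2, t3, t4, t6, t7}} = {t1, t5, t7}
t1 ∈ Sat(AX (EX (AF valid))) = {t1, t5, t7}, so the formula holds at t1.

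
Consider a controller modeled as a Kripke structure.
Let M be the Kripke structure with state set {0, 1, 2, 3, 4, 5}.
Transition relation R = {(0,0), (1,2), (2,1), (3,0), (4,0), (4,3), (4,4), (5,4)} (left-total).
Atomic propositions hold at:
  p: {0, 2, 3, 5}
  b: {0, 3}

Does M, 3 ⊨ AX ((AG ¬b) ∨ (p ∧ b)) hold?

Sat(¬b) = {1, 2, 4, 5}
AG ¬b: greatest fixpoint, start Z0 = {1, 2, 4, 5}, keep only states in Sat with every successor in Z. Z1 = {1, 2, 5}; Z2 = {1, 2}; fixed.
Sat(AG ¬b) = {1, 2}
Sat(p ∧ b) = {0, 3}
Sat((AG ¬b) ∨ (p ∧ b)) = {0, 1, 2, 3}
Sat(AX ((AG ¬b) ∨ (p ∧ b))) = {s : every successor in {0, 1, 2, 3}} = {0, 1, 2, 3}
3 ∈ Sat(AX ((AG ¬b) ∨ (p ∧ b))) = {0, 1, 2, 3}, so the formula holds at 3.

Yes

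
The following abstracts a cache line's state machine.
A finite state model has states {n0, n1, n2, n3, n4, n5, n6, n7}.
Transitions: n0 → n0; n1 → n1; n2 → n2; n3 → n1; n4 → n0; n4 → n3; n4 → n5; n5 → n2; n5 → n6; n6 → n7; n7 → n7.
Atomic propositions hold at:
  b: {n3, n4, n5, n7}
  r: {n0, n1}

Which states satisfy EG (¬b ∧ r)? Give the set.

Sat(¬b) = {n0, n1, n2, n6}
Sat(¬b ∧ r) = {n0, n1}
EG (¬b ∧ r): greatest fixpoint, start Z0 = {n0, n1}, keep only states in Sat with some successor in Z. Already a fixed point.
Sat(EG (¬b ∧ r)) = {n0, n1}

{n0, n1}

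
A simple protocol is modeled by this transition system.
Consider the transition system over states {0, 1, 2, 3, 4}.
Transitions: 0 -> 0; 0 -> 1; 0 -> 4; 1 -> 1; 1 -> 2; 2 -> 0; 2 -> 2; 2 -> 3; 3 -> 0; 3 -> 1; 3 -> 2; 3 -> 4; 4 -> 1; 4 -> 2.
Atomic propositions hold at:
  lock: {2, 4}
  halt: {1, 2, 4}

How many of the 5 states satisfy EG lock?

2

EG lock: greatest fixpoint, start Z0 = {2, 4}, keep only states in Sat with some successor in Z. Already a fixed point.
Sat(EG lock) = {2, 4}
|Sat(EG lock)| = |{2, 4}| = 2.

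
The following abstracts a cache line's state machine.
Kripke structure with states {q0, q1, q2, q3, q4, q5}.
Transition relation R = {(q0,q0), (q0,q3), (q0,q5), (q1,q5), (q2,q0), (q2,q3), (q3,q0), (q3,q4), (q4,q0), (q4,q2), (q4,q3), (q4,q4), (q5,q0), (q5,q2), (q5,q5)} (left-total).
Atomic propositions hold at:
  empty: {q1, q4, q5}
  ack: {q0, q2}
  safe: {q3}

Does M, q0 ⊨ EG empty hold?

No

EG empty: greatest fixpoint, start Z0 = {q1, q4, q5}, keep only states in Sat with some successor in Z. Already a fixed point.
Sat(EG empty) = {q1, q4, q5}
q0 ∉ Sat(EG empty) = {q1, q4, q5}, so the formula does not hold at q0.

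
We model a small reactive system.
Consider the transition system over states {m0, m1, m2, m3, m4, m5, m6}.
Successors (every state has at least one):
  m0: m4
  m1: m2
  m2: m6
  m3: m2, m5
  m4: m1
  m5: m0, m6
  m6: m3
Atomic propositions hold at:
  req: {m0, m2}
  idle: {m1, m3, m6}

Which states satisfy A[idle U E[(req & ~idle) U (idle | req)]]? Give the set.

Sat(~idle) = {m0, m2, m4, m5}
Sat(req & ~idle) = {m0, m2}
Sat(idle | req) = {m0, m1, m2, m3, m6}
E[(req & ~idle) U (idle | req)]: least fixpoint, start Z0 = Sat((idle | req)) = {m0, m1, m2, m3, m6}, add states in Sat(req & ~idle) with some successor in Z. Already a fixed point.
Sat(E[(req & ~idle) U (idle | req)]) = {m0, m1, m2, m3, m6}
A[idle U E[(req & ~idle) U (idle | req)]]: least fixpoint, start Z0 = Sat(E[(req & ~idle) U (idle | req)]) = {m0, m1, m2, m3, m6}, add states in Sat(idle) with every successor in Z. Already a fixed point.
Sat(A[idle U E[(req & ~idle) U (idle | req)]]) = {m0, m1, m2, m3, m6}

{m0, m1, m2, m3, m6}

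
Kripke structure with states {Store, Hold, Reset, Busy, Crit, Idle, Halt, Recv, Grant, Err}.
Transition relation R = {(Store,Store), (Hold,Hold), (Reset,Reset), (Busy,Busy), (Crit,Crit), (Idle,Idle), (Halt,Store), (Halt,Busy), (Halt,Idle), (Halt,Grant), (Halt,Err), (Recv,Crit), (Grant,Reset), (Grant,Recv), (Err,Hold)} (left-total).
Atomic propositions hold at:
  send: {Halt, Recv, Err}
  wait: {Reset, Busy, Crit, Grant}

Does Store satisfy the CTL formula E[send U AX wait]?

No

Sat(AX wait) = {s : every successor in {Reset, Busy, Crit, Grant}} = {Reset, Busy, Crit, Recv}
E[send U AX wait]: least fixpoint, start Z0 = Sat(AX wait) = {Reset, Busy, Crit, Recv}, add states in Sat(send) with some successor in Z. Z1 = {Reset, Busy, Crit, Halt, Recv}; fixed.
Sat(E[send U AX wait]) = {Reset, Busy, Crit, Halt, Recv}
Store ∉ Sat(E[send U AX wait]) = {Reset, Busy, Crit, Halt, Recv}, so the formula does not hold at Store.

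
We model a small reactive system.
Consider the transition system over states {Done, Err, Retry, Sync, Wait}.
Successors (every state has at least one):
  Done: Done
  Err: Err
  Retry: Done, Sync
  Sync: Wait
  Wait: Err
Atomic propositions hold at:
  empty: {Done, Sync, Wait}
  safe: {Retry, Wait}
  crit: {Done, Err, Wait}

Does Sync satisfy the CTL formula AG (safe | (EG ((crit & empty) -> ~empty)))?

Sat(crit & empty) = {Done, Wait}
Sat(~empty) = {Err, Retry}
Sat((crit & empty) -> ~empty) = {Err, Retry, Sync}
EG ((crit & empty) -> ~empty): greatest fixpoint, start Z0 = {Err, Retry, Sync}, keep only states in Sat with some successor in Z. Z1 = {Err, Retry}; Z2 = {Err}; fixed.
Sat(EG ((crit & empty) -> ~empty)) = {Err}
Sat(safe | (EG ((crit & empty) -> ~empty))) = {Err, Retry, Wait}
AG (safe | (EG ((crit & empty) -> ~empty))): greatest fixpoint, start Z0 = {Err, Retry, Wait}, keep only states in Sat with every successor in Z. Z1 = {Err, Wait}; fixed.
Sat(AG (safe | (EG ((crit & empty) -> ~empty)))) = {Err, Wait}
Sync ∉ Sat(AG (safe | (EG ((crit & empty) -> ~empty)))) = {Err, Wait}, so the formula does not hold at Sync.

No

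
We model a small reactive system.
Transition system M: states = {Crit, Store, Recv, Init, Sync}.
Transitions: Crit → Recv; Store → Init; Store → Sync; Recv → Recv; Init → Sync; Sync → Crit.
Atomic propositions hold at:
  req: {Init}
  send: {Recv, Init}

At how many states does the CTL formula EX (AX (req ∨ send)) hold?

Sat(req ∨ send) = {Recv, Init}
Sat(AX (req ∨ send)) = {s : every successor in {Recv, Init}} = {Crit, Recv}
Sat(EX (AX (req ∨ send))) = {s : some successor in {Crit, Recv}} = {Crit, Recv, Sync}
|Sat(EX (AX (req ∨ send)))| = |{Crit, Recv, Sync}| = 3.

3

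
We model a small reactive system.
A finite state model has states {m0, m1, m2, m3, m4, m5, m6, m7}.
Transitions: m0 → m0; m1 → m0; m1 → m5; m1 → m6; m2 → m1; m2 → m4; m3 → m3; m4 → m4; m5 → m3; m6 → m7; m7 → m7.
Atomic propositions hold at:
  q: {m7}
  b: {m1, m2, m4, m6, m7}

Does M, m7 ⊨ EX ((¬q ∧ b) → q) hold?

Sat(¬q) = {m0, m1, m2, m3, m4, m5, m6}
Sat(¬q ∧ b) = {m1, m2, m4, m6}
Sat((¬q ∧ b) → q) = {m0, m3, m5, m7}
Sat(EX ((¬q ∧ b) → q)) = {s : some successor in {m0, m3, m5, m7}} = {m0, m1, m3, m5, m6, m7}
m7 ∈ Sat(EX ((¬q ∧ b) → q)) = {m0, m1, m3, m5, m6, m7}, so the formula holds at m7.

Yes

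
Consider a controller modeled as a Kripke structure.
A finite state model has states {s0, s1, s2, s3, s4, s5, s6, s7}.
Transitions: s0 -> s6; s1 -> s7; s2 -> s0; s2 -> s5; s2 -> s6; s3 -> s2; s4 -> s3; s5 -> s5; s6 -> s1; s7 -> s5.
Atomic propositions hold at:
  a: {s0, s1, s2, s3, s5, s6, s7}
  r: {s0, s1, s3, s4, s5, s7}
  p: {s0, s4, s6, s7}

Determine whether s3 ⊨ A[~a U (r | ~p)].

Yes

Sat(~a) = {s4}
Sat(~p) = {s1, s2, s3, s5}
Sat(r | ~p) = {s0, s1, s2, s3, s4, s5, s7}
A[~a U (r | ~p)]: least fixpoint, start Z0 = Sat((r | ~p)) = {s0, s1, s2, s3, s4, s5, s7}, add states in Sat(~a) with every successor in Z. Already a fixed point.
Sat(A[~a U (r | ~p)]) = {s0, s1, s2, s3, s4, s5, s7}
s3 ∈ Sat(A[~a U (r | ~p)]) = {s0, s1, s2, s3, s4, s5, s7}, so the formula holds at s3.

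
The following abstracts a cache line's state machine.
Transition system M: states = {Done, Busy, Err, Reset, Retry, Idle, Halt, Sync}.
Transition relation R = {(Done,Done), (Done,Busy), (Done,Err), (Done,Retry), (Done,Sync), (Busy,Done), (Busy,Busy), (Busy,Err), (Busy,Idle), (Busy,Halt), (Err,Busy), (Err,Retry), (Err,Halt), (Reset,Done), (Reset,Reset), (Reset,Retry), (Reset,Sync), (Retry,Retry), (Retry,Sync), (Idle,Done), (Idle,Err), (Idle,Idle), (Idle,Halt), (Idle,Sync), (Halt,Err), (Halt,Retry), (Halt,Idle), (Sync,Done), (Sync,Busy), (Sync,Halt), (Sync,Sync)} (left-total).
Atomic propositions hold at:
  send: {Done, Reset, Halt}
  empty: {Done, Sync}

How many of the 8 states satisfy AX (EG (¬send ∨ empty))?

3

Sat(¬send) = {Busy, Err, Retry, Idle, Sync}
Sat(¬send ∨ empty) = {Done, Busy, Err, Retry, Idle, Sync}
EG (¬send ∨ empty): greatest fixpoint, start Z0 = {Done, Busy, Err, Retry, Idle, Sync}, keep only states in Sat with some successor in Z. Already a fixed point.
Sat(EG (¬send ∨ empty)) = {Done, Busy, Err, Retry, Idle, Sync}
Sat(AX (EG (¬send ∨ empty))) = {s : every successor in {Done, Busy, Err, Retry, Idle, Sync}} = {Done, Retry, Halt}
|Sat(AX (EG (¬send ∨ empty)))| = |{Done, Retry, Halt}| = 3.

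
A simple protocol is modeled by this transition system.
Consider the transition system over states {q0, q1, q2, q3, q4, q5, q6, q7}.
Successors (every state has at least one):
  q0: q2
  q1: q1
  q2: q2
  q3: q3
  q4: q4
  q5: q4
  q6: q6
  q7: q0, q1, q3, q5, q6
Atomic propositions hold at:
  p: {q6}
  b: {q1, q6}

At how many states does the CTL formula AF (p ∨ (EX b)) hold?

3

Sat(EX b) = {s : some successor in {q1, q6}} = {q1, q6, q7}
Sat(p ∨ (EX b)) = {q1, q6, q7}
AF (p ∨ (EX b)): least fixpoint, start Z0 = {q1, q6, q7}, add states with every successor in Z. Already a fixed point.
Sat(AF (p ∨ (EX b))) = {q1, q6, q7}
|Sat(AF (p ∨ (EX b)))| = |{q1, q6, q7}| = 3.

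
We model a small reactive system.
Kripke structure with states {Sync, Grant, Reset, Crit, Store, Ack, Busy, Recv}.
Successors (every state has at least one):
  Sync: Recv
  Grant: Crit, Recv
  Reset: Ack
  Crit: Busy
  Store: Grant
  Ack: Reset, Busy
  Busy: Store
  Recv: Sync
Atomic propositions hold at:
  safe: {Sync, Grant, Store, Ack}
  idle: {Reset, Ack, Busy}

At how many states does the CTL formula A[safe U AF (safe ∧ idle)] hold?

Sat(safe ∧ idle) = {Ack}
AF (safe ∧ idle): least fixpoint, start Z0 = {Ack}, add states with every successor in Z. Z1 = {Reset, Ack}; fixed.
Sat(AF (safe ∧ idle)) = {Reset, Ack}
A[safe U AF (safe ∧ idle)]: least fixpoint, start Z0 = Sat(AF (safe ∧ idle)) = {Reset, Ack}, add states in Sat(safe) with every successor in Z. Already a fixed point.
Sat(A[safe U AF (safe ∧ idle)]) = {Reset, Ack}
|Sat(A[safe U AF (safe ∧ idle)])| = |{Reset, Ack}| = 2.

2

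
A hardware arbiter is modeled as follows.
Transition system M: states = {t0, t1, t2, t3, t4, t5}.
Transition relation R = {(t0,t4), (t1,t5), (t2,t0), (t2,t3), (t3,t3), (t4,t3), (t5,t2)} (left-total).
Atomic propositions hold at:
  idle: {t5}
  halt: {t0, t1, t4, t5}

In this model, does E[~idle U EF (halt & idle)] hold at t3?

Sat(~idle) = {t0, t1, t2, t3, t4}
Sat(halt & idle) = {t5}
EF (halt & idle): least fixpoint, start Z0 = {t5}, add states with some successor in Z. Z1 = {t1, t5}; fixed.
Sat(EF (halt & idle)) = {t1, t5}
E[~idle U EF (halt & idle)]: least fixpoint, start Z0 = Sat(EF (halt & idle)) = {t1, t5}, add states in Sat(~idle) with some successor in Z. Already a fixed point.
Sat(E[~idle U EF (halt & idle)]) = {t1, t5}
t3 ∉ Sat(E[~idle U EF (halt & idle)]) = {t1, t5}, so the formula does not hold at t3.

No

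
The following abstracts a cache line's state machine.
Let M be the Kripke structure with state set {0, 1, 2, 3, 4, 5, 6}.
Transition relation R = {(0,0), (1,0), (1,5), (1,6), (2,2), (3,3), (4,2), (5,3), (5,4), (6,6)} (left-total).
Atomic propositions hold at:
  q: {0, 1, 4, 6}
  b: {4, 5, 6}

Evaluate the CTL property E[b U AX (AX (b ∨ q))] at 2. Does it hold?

Sat(b ∨ q) = {0, 1, 4, 5, 6}
Sat(AX (b ∨ q)) = {s : every successor in {0, 1, 4, 5, 6}} = {0, 1, 6}
Sat(AX (AX (b ∨ q))) = {s : every successor in {0, 1, 6}} = {0, 6}
E[b U AX (AX (b ∨ q))]: least fixpoint, start Z0 = Sat(AX (AX (b ∨ q))) = {0, 6}, add states in Sat(b) with some successor in Z. Already a fixed point.
Sat(E[b U AX (AX (b ∨ q))]) = {0, 6}
2 ∉ Sat(E[b U AX (AX (b ∨ q))]) = {0, 6}, so the formula does not hold at 2.

No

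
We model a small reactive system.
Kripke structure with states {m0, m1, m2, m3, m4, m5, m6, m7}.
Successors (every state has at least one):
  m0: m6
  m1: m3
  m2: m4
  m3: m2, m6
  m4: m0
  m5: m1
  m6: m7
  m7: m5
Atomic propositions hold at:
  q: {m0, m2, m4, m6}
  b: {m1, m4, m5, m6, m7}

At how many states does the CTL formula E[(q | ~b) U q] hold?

5

Sat(~b) = {m0, m2, m3}
Sat(q | ~b) = {m0, m2, m3, m4, m6}
E[(q | ~b) U q]: least fixpoint, start Z0 = Sat(q) = {m0, m2, m4, m6}, add states in Sat(q | ~b) with some successor in Z. Z1 = {m0, m2, m3, m4, m6}; fixed.
Sat(E[(q | ~b) U q]) = {m0, m2, m3, m4, m6}
|Sat(E[(q | ~b) U q])| = |{m0, m2, m3, m4, m6}| = 5.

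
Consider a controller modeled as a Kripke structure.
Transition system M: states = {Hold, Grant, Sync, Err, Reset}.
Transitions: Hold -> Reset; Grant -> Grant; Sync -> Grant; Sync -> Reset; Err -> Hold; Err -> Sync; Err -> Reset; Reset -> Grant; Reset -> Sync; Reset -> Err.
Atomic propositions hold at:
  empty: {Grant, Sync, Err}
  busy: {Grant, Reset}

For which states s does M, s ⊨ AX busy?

Sat(AX busy) = {s : every successor in {Grant, Reset}} = {Hold, Grant, Sync}

{Hold, Grant, Sync}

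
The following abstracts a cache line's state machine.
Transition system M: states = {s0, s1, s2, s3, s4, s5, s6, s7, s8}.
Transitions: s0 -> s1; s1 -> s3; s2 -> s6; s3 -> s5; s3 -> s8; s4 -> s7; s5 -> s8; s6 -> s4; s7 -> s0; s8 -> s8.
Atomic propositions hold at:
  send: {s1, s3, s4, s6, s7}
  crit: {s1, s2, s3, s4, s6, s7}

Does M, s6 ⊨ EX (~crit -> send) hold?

Yes

Sat(~crit) = {s0, s5, s8}
Sat(~crit -> send) = {s1, s2, s3, s4, s6, s7}
Sat(EX (~crit -> send)) = {s : some successor in {s1, s2, s3, s4, s6, s7}} = {s0, s1, s2, s4, s6}
s6 ∈ Sat(EX (~crit -> send)) = {s0, s1, s2, s4, s6}, so the formula holds at s6.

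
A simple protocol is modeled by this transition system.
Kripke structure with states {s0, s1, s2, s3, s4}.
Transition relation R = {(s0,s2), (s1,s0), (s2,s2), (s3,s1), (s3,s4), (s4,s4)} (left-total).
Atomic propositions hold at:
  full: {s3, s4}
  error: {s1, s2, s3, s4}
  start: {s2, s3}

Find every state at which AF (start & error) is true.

{s0, s1, s2, s3}

Sat(start & error) = {s2, s3}
AF (start & error): least fixpoint, start Z0 = {s2, s3}, add states with every successor in Z. Z1 = {s0, s2, s3}; Z2 = {s0, s1, s2, s3}; fixed.
Sat(AF (start & error)) = {s0, s1, s2, s3}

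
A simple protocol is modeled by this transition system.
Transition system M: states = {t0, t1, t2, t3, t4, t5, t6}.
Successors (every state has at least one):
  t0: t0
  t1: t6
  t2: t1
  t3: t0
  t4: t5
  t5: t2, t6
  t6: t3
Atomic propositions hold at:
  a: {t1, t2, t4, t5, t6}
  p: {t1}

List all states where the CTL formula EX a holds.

Sat(EX a) = {s : some successor in {t1, t2, t4, t5, t6}} = {t1, t2, t4, t5}

{t1, t2, t4, t5}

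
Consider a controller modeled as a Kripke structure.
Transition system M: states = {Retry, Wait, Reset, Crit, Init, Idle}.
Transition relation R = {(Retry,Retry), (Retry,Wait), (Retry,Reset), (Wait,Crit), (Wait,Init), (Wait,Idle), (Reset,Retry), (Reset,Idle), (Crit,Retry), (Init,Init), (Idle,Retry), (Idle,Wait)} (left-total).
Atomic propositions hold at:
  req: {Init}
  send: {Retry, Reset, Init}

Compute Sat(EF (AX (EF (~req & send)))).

{Retry, Wait, Reset, Crit, Idle}

Sat(~req) = {Retry, Wait, Reset, Crit, Idle}
Sat(~req & send) = {Retry, Reset}
EF (~req & send): least fixpoint, start Z0 = {Retry, Reset}, add states with some successor in Z. Z1 = {Retry, Reset, Crit, Idle}; Z2 = {Retry, Wait, Reset, Crit, Idle}; fixed.
Sat(EF (~req & send)) = {Retry, Wait, Reset, Crit, Idle}
Sat(AX (EF (~req & send))) = {s : every successor in {Retry, Wait, Reset, Crit, Idle}} = {Retry, Reset, Crit, Idle}
EF (AX (EF (~req & send))): least fixpoint, start Z0 = {Retry, Reset, Crit, Idle}, add states with some successor in Z. Z1 = {Retry, Wait, Reset, Crit, Idle}; fixed.
Sat(EF (AX (EF (~req & send)))) = {Retry, Wait, Reset, Crit, Idle}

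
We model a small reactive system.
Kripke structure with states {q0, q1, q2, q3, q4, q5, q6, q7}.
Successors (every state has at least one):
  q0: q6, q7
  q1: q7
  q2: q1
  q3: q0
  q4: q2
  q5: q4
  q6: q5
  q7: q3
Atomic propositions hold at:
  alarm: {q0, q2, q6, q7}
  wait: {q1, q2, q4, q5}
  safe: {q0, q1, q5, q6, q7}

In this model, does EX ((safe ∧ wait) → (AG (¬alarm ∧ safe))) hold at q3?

Sat(safe ∧ wait) = {q1, q5}
Sat(¬alarm) = {q1, q3, q4, q5}
Sat(¬alarm ∧ safe) = {q1, q5}
AG (¬alarm ∧ safe): greatest fixpoint, start Z0 = {q1, q5}, keep only states in Sat with every successor in Z. Z1 = ∅; fixed.
Sat(AG (¬alarm ∧ safe)) = ∅
Sat((safe ∧ wait) → (AG (¬alarm ∧ safe))) = {q0, q2, q3, q4, q6, q7}
Sat(EX ((safe ∧ wait) → (AG (¬alarm ∧ safe)))) = {s : some successor in {q0, q2, q3, q4, q6, q7}} = {q0, q1, q3, q4, q5, q7}
q3 ∈ Sat(EX ((safe ∧ wait) → (AG (¬alarm ∧ safe)))) = {q0, q1, q3, q4, q5, q7}, so the formula holds at q3.

Yes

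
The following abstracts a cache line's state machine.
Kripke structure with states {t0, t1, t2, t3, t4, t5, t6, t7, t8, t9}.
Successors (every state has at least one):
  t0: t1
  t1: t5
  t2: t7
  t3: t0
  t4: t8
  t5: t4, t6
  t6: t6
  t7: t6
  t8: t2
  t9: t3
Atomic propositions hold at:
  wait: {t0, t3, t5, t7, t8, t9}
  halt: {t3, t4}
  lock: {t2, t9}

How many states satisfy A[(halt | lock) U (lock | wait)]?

Sat(halt | lock) = {t2, t3, t4, t9}
Sat(lock | wait) = {t0, t2, t3, t5, t7, t8, t9}
A[(halt | lock) U (lock | wait)]: least fixpoint, start Z0 = Sat((lock | wait)) = {t0, t2, t3, t5, t7, t8, t9}, add states in Sat(halt | lock) with every successor in Z. Z1 = {t0, t2, t3, t4, t5, t7, t8, t9}; fixed.
Sat(A[(halt | lock) U (lock | wait)]) = {t0, t2, t3, t4, t5, t7, t8, t9}
|Sat(A[(halt | lock) U (lock | wait)])| = |{t0, t2, t3, t4, t5, t7, t8, t9}| = 8.

8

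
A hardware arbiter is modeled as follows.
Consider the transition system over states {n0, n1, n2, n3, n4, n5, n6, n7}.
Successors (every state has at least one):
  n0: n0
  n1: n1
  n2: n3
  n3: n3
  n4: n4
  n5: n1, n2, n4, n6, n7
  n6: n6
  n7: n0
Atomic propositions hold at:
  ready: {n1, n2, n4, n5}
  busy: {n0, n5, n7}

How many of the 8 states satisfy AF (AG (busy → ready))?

5

Sat(busy → ready) = {n1, n2, n3, n4, n5, n6}
AG (busy → ready): greatest fixpoint, start Z0 = {n1, n2, n3, n4, n5, n6}, keep only states in Sat with every successor in Z. Z1 = {n1, n2, n3, n4, n6}; fixed.
Sat(AG (busy → ready)) = {n1, n2, n3, n4, n6}
AF (AG (busy → ready)): least fixpoint, start Z0 = {n1, n2, n3, n4, n6}, add states with every successor in Z. Already a fixed point.
Sat(AF (AG (busy → ready))) = {n1, n2, n3, n4, n6}
|Sat(AF (AG (busy → ready)))| = |{n1, n2, n3, n4, n6}| = 5.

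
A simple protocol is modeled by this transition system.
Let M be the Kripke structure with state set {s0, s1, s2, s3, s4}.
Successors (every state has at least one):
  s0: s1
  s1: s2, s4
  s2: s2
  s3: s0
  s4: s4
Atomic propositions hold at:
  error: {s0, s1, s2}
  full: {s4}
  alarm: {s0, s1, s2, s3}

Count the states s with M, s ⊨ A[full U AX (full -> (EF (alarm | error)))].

Sat(alarm | error) = {s0, s1, s2, s3}
EF (alarm | error): least fixpoint, start Z0 = {s0, s1, s2, s3}, add states with some successor in Z. Already a fixed point.
Sat(EF (alarm | error)) = {s0, s1, s2, s3}
Sat(full -> (EF (alarm | error))) = {s0, s1, s2, s3}
Sat(AX (full -> (EF (alarm | error)))) = {s : every successor in {s0, s1, s2, s3}} = {s0, s2, s3}
A[full U AX (full -> (EF (alarm | error)))]: least fixpoint, start Z0 = Sat(AX (full -> (EF (alarm | error)))) = {s0, s2, s3}, add states in Sat(full) with every successor in Z. Already a fixed point.
Sat(A[full U AX (full -> (EF (alarm | error)))]) = {s0, s2, s3}
|Sat(A[full U AX (full -> (EF (alarm | error)))])| = |{s0, s2, s3}| = 3.

3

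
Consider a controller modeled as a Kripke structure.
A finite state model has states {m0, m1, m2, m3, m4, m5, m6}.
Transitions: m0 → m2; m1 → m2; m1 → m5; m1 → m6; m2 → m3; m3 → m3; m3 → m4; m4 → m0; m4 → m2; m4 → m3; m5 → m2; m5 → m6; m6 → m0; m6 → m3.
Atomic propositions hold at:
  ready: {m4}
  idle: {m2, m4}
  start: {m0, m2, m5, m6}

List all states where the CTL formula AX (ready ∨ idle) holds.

{m0}

Sat(ready ∨ idle) = {m2, m4}
Sat(AX (ready ∨ idle)) = {s : every successor in {m2, m4}} = {m0}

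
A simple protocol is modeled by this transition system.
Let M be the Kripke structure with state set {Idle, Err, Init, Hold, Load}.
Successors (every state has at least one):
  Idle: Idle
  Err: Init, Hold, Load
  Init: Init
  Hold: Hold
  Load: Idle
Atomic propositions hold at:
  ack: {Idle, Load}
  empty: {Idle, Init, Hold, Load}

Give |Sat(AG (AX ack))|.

Sat(AX ack) = {s : every successor in {Idle, Load}} = {Idle, Load}
AG (AX ack): greatest fixpoint, start Z0 = {Idle, Load}, keep only states in Sat with every successor in Z. Already a fixed point.
Sat(AG (AX ack)) = {Idle, Load}
|Sat(AG (AX ack))| = |{Idle, Load}| = 2.

2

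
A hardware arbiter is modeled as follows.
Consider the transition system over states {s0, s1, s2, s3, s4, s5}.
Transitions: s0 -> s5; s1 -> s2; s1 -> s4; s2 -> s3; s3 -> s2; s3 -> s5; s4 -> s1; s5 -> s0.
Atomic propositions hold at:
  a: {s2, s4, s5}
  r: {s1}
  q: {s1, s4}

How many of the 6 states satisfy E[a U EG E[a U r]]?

2

E[a U r]: least fixpoint, start Z0 = Sat(r) = {s1}, add states in Sat(a) with some successor in Z. Z1 = {s1, s4}; fixed.
Sat(E[a U r]) = {s1, s4}
EG E[a U r]: greatest fixpoint, start Z0 = {s1, s4}, keep only states in Sat with some successor in Z. Already a fixed point.
Sat(EG E[a U r]) = {s1, s4}
E[a U EG E[a U r]]: least fixpoint, start Z0 = Sat(EG E[a U r]) = {s1, s4}, add states in Sat(a) with some successor in Z. Already a fixed point.
Sat(E[a U EG E[a U r]]) = {s1, s4}
|Sat(E[a U EG E[a U r]])| = |{s1, s4}| = 2.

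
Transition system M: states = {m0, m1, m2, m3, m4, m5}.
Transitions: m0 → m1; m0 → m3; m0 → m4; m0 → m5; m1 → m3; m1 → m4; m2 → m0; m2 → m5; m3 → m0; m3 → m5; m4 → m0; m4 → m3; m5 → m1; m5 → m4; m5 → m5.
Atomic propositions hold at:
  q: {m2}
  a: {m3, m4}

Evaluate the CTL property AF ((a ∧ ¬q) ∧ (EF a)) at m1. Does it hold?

Yes

Sat(¬q) = {m0, m1, m3, m4, m5}
Sat(a ∧ ¬q) = {m3, m4}
EF a: least fixpoint, start Z0 = {m3, m4}, add states with some successor in Z. Z1 = {m0, m1, m3, m4, m5}; Z2 = {m0, m1, m2, m3, m4, m5}; fixed.
Sat(EF a) = {m0, m1, m2, m3, m4, m5}
Sat((a ∧ ¬q) ∧ (EF a)) = {m3, m4}
AF ((a ∧ ¬q) ∧ (EF a)): least fixpoint, start Z0 = {m3, m4}, add states with every successor in Z. Z1 = {m1, m3, m4}; fixed.
Sat(AF ((a ∧ ¬q) ∧ (EF a))) = {m1, m3, m4}
m1 ∈ Sat(AF ((a ∧ ¬q) ∧ (EF a))) = {m1, m3, m4}, so the formula holds at m1.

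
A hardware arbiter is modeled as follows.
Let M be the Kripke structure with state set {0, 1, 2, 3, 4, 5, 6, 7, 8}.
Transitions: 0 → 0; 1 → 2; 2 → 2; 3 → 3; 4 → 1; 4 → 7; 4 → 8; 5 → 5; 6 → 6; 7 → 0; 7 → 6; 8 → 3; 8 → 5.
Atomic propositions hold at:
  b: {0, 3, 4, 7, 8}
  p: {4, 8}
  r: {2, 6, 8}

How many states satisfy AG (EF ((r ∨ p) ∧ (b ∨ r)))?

3

Sat(r ∨ p) = {2, 4, 6, 8}
Sat(b ∨ r) = {0, 2, 3, 4, 6, 7, 8}
Sat((r ∨ p) ∧ (b ∨ r)) = {2, 4, 6, 8}
EF ((r ∨ p) ∧ (b ∨ r)): least fixpoint, start Z0 = {2, 4, 6, 8}, add states with some successor in Z. Z1 = {1, 2, 4, 6, 7, 8}; fixed.
Sat(EF ((r ∨ p) ∧ (b ∨ r))) = {1, 2, 4, 6, 7, 8}
AG (EF ((r ∨ p) ∧ (b ∨ r))): greatest fixpoint, start Z0 = {1, 2, 4, 6, 7, 8}, keep only states in Sat with every successor in Z. Z1 = {1, 2, 4, 6}; Z2 = {1, 2, 6}; fixed.
Sat(AG (EF ((r ∨ p) ∧ (b ∨ r)))) = {1, 2, 6}
|Sat(AG (EF ((r ∨ p) ∧ (b ∨ r))))| = |{1, 2, 6}| = 3.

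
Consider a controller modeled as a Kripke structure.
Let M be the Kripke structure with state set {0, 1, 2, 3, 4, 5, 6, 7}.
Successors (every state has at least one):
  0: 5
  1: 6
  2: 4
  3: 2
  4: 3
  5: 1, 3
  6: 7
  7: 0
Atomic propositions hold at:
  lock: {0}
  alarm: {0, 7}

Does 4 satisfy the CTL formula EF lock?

No

EF lock: least fixpoint, start Z0 = {0}, add states with some successor in Z. Z1 = {0, 7}; Z2 = {0, 6, 7}; Z3 = {0, 1, 6, 7}; Z4 = {0, 1, 5, 6, 7}; fixed.
Sat(EF lock) = {0, 1, 5, 6, 7}
4 ∉ Sat(EF lock) = {0, 1, 5, 6, 7}, so the formula does not hold at 4.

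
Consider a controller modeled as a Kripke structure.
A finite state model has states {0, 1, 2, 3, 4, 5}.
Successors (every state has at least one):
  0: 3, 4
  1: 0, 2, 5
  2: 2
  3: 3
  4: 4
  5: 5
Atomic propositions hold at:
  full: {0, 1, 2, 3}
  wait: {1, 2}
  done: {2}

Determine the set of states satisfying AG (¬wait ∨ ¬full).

{0, 3, 4, 5}

Sat(¬wait) = {0, 3, 4, 5}
Sat(¬full) = {4, 5}
Sat(¬wait ∨ ¬full) = {0, 3, 4, 5}
AG (¬wait ∨ ¬full): greatest fixpoint, start Z0 = {0, 3, 4, 5}, keep only states in Sat with every successor in Z. Already a fixed point.
Sat(AG (¬wait ∨ ¬full)) = {0, 3, 4, 5}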